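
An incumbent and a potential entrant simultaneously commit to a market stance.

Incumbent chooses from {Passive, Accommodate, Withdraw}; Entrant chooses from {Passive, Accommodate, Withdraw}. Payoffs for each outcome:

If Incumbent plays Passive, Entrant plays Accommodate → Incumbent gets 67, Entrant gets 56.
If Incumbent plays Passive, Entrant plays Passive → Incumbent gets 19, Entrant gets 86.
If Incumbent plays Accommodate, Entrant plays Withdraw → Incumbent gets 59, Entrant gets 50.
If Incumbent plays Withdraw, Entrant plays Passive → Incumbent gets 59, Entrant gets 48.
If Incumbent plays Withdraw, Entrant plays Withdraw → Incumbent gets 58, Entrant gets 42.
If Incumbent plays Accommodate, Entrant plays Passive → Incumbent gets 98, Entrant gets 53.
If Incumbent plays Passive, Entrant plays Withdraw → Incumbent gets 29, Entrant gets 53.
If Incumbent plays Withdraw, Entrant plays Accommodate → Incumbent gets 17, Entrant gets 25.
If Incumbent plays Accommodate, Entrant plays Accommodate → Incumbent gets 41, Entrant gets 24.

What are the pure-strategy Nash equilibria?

Pure NE: (Accommodate, Passive)

(Passive, Passive): Incumbent can switch to Accommodate (19 → 98). Not NE.
(Passive, Accommodate): Entrant can switch to Passive (56 → 86). Not NE.
(Passive, Withdraw): Incumbent can switch to Accommodate (29 → 59). Not NE.
(Accommodate, Passive): Incumbent gets 98, best alternative 59; Entrant gets 53, best alternative 50. No profitable deviation — NE.
(Accommodate, Accommodate): Incumbent can switch to Passive (41 → 67). Not NE.
(Accommodate, Withdraw): Entrant can switch to Passive (50 → 53). Not NE.
(Withdraw, Passive): Incumbent can switch to Accommodate (59 → 98). Not NE.
(Withdraw, Accommodate): Incumbent can switch to Passive (17 → 67). Not NE.
(Withdraw, Withdraw): Incumbent can switch to Accommodate (58 → 59). Not NE.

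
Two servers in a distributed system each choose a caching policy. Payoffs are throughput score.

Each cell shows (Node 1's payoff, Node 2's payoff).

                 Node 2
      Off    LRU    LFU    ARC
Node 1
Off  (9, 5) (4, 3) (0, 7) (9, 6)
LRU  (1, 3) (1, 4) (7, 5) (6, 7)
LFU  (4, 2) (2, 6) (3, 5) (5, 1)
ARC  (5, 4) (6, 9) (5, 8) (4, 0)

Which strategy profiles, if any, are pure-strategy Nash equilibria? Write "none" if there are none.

(ARC, LRU)

(Off, Off): Node 2 can switch to LFU (5 → 7). Not NE.
(Off, LRU): Node 1 can switch to ARC (4 → 6). Not NE.
(Off, LFU): Node 1 can switch to LRU (0 → 7). Not NE.
(Off, ARC): Node 2 can switch to LFU (6 → 7). Not NE.
(LRU, Off): Node 1 can switch to Off (1 → 9). Not NE.
(LRU, LRU): Node 1 can switch to Off (1 → 4). Not NE.
(LRU, LFU): Node 2 can switch to ARC (5 → 7). Not NE.
(LRU, ARC): Node 1 can switch to Off (6 → 9). Not NE.
(LFU, Off): Node 1 can switch to Off (4 → 9). Not NE.
(LFU, LRU): Node 1 can switch to Off (2 → 4). Not NE.
(LFU, LFU): Node 1 can switch to LRU (3 → 7). Not NE.
(LFU, ARC): Node 1 can switch to Off (5 → 9). Not NE.
(ARC, LRU): Node 1 gets 6, best alternative 4; Node 2 gets 9, best alternative 8. No profitable deviation — NE.
(The remaining 3 profiles each have a profitable deviation by the same check.)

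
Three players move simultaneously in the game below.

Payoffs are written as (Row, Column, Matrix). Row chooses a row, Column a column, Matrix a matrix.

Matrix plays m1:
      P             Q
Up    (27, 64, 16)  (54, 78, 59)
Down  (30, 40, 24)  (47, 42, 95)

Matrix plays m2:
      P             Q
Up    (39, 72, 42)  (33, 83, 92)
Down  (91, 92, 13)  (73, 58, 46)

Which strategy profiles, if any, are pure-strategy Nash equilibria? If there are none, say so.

Row against (P, m1): payoffs 27, 30 → best response Down.
Row against (P, m2): payoffs 39, 91 → best response Down.
Row against (Q, m1): payoffs 54, 47 → best response Up.
Row against (Q, m2): payoffs 33, 73 → best response Down.
Column against (Up, m1): payoffs 64, 78 → best response Q.
Column against (Up, m2): payoffs 72, 83 → best response Q.
Column against (Down, m1): payoffs 40, 42 → best response Q.
Column against (Down, m2): payoffs 92, 58 → best response P.
Matrix against (Up, P): payoffs 16, 42 → best response m2.
Matrix against (Up, Q): payoffs 59, 92 → best response m2.
Matrix against (Down, P): payoffs 24, 13 → best response m1.
Matrix against (Down, Q): payoffs 95, 46 → best response m1.
No profile is a mutual best response for all players.

There is no pure-strategy Nash equilibrium.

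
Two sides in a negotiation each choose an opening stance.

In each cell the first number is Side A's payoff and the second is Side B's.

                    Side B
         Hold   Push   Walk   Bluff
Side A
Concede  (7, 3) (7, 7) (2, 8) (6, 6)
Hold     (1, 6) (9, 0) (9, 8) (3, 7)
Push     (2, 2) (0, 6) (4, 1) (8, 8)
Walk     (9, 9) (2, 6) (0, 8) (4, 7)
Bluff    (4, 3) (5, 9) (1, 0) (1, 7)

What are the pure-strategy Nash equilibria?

(Concede, Hold): Side A can switch to Walk (7 → 9). Not NE.
(Concede, Push): Side A can switch to Hold (7 → 9). Not NE.
(Concede, Walk): Side A can switch to Hold (2 → 9). Not NE.
(Concede, Bluff): Side A can switch to Push (6 → 8). Not NE.
(Hold, Hold): Side A can switch to Concede (1 → 7). Not NE.
(Hold, Push): Side B can switch to Hold (0 → 6). Not NE.
(Hold, Walk): Side A gets 9, best alternative 4; Side B gets 8, best alternative 7. No profitable deviation — NE.
(Hold, Bluff): Side A can switch to Concede (3 → 6). Not NE.
(Push, Hold): Side A can switch to Concede (2 → 7). Not NE.
(Push, Push): Side A can switch to Concede (0 → 7). Not NE.
(Push, Walk): Side A can switch to Hold (4 → 9). Not NE.
(Push, Bluff): Side A gets 8, best alternative 6; Side B gets 8, best alternative 6. No profitable deviation — NE.
(Walk, Hold): Side A gets 9, best alternative 7; Side B gets 9, best alternative 8. No profitable deviation — NE.
(The remaining 7 profiles each have a profitable deviation by the same check.)

(Hold, Walk), (Push, Bluff), (Walk, Hold)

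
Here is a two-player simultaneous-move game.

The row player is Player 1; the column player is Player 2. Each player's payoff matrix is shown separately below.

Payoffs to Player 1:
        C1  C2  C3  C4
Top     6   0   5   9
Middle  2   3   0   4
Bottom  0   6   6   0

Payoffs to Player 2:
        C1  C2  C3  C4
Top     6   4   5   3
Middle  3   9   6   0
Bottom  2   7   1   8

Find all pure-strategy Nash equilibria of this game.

Player 1 against C1: payoffs 6, 2, 0 → best response Top.
Player 1 against C2: payoffs 0, 3, 6 → best response Bottom.
Player 1 against C3: payoffs 5, 0, 6 → best response Bottom.
Player 1 against C4: payoffs 9, 4, 0 → best response Top.
Player 2 against Top: payoffs 6, 4, 5, 3 → best response C1.
Player 2 against Middle: payoffs 3, 9, 6, 0 → best response C2.
Player 2 against Bottom: payoffs 2, 7, 1, 8 → best response C4.
Mutual best responses: (Top, C1).

Pure NE: (Top, C1)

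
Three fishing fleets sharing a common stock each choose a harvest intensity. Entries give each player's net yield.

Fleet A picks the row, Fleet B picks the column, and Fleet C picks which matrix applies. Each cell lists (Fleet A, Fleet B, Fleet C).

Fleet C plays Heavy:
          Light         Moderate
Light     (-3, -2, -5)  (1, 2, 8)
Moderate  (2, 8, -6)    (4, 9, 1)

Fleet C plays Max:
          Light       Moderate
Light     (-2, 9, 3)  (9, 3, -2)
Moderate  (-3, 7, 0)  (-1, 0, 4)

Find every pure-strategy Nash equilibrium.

(Light, Light, Heavy): Fleet A can switch to Moderate (-3 → 2). Not NE.
(Light, Light, Max): Fleet A gets -2, best alternative -3; Fleet B gets 9, best alternative 3; Fleet C gets 3, best alternative -5. No profitable deviation — NE.
(Light, Moderate, Heavy): Fleet A can switch to Moderate (1 → 4). Not NE.
(Light, Moderate, Max): Fleet B can switch to Light (3 → 9). Not NE.
(Moderate, Light, Heavy): Fleet B can switch to Moderate (8 → 9). Not NE.
(Moderate, Light, Max): Fleet A can switch to Light (-3 → -2). Not NE.
(Moderate, Moderate, Heavy): Fleet C can switch to Max (1 → 4). Not NE.
(Moderate, Moderate, Max): Fleet A can switch to Light (-1 → 9). Not NE.

The unique pure-strategy Nash equilibrium is (Light, Light, Max).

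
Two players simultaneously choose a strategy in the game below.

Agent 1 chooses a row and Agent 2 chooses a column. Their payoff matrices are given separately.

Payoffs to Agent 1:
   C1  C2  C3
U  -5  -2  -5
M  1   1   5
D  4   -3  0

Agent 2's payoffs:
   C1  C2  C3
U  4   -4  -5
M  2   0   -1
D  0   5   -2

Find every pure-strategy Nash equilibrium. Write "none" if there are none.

Agent 1 against C1: payoffs -5, 1, 4 → best response D.
Agent 1 against C2: payoffs -2, 1, -3 → best response M.
Agent 1 against C3: payoffs -5, 5, 0 → best response M.
Agent 2 against U: payoffs 4, -4, -5 → best response C1.
Agent 2 against M: payoffs 2, 0, -1 → best response C1.
Agent 2 against D: payoffs 0, 5, -2 → best response C2.
No profile is a mutual best response for all players.

none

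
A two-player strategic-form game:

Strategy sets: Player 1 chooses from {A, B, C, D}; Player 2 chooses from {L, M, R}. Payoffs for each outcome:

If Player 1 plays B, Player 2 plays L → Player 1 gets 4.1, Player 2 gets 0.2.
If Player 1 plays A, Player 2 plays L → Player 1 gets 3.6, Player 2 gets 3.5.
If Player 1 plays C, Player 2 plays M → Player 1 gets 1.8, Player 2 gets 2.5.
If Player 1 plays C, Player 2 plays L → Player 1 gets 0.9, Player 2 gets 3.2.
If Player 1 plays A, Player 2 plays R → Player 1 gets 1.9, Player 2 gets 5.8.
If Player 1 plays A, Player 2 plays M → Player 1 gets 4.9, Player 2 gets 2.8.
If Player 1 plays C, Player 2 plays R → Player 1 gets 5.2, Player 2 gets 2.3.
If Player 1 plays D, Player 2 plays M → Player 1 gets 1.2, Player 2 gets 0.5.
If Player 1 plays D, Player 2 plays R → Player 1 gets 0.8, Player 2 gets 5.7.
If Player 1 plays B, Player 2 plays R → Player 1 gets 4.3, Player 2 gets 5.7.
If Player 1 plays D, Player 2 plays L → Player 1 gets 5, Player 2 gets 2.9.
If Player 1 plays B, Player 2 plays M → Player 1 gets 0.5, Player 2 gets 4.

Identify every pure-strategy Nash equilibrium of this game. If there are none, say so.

Player 1 against L: payoffs 3.6, 4.1, 0.9, 5 → best response D.
Player 1 against M: payoffs 4.9, 0.5, 1.8, 1.2 → best response A.
Player 1 against R: payoffs 1.9, 4.3, 5.2, 0.8 → best response C.
Player 2 against A: payoffs 3.5, 2.8, 5.8 → best response R.
Player 2 against B: payoffs 0.2, 4, 5.7 → best response R.
Player 2 against C: payoffs 3.2, 2.5, 2.3 → best response L.
Player 2 against D: payoffs 2.9, 0.5, 5.7 → best response R.
No profile is a mutual best response for all players.

This game has no pure Nash equilibrium.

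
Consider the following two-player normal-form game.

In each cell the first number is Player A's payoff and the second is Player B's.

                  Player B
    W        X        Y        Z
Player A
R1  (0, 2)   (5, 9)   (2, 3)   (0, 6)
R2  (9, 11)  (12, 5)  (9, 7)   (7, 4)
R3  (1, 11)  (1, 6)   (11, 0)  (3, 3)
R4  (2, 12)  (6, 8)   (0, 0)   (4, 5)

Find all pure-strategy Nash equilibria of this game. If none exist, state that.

(R1, W): Player A can switch to R2 (0 → 9). Not NE.
(R1, X): Player A can switch to R2 (5 → 12). Not NE.
(R1, Y): Player A can switch to R2 (2 → 9). Not NE.
(R1, Z): Player A can switch to R2 (0 → 7). Not NE.
(R2, W): Player A gets 9, best alternative 2; Player B gets 11, best alternative 7. No profitable deviation — NE.
(R2, X): Player B can switch to W (5 → 11). Not NE.
(R2, Y): Player A can switch to R3 (9 → 11). Not NE.
(The remaining 9 profiles each have a profitable deviation by the same check.)

Pure NE: (R2, W)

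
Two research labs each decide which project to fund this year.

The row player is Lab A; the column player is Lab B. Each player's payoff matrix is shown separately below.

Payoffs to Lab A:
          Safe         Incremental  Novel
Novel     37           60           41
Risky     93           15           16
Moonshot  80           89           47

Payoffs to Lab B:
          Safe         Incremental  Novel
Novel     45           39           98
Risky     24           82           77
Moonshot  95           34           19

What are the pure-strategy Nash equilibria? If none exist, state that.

No pure-strategy Nash equilibrium.

Lab A against Safe: payoffs 37, 93, 80 → best response Risky.
Lab A against Incremental: payoffs 60, 15, 89 → best response Moonshot.
Lab A against Novel: payoffs 41, 16, 47 → best response Moonshot.
Lab B against Novel: payoffs 45, 39, 98 → best response Novel.
Lab B against Risky: payoffs 24, 82, 77 → best response Incremental.
Lab B against Moonshot: payoffs 95, 34, 19 → best response Safe.
No profile is a mutual best response for all players.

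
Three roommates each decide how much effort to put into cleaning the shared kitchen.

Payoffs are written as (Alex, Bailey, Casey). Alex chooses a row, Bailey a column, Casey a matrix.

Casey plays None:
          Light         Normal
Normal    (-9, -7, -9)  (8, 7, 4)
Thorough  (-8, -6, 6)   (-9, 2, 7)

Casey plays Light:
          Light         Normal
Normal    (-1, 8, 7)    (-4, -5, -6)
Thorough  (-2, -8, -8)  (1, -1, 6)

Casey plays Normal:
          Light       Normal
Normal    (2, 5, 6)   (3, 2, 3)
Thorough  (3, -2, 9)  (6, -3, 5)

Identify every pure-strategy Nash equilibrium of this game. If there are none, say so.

Alex against (Light, None): payoffs -9, -8 → best response Thorough.
Alex against (Light, Light): payoffs -1, -2 → best response Normal.
Alex against (Light, Normal): payoffs 2, 3 → best response Thorough.
Alex against (Normal, None): payoffs 8, -9 → best response Normal.
Alex against (Normal, Light): payoffs -4, 1 → best response Thorough.
Alex against (Normal, Normal): payoffs 3, 6 → best response Thorough.
Bailey against (Normal, None): payoffs -7, 7 → best response Normal.
Bailey against (Normal, Light): payoffs 8, -5 → best response Light.
Bailey against (Normal, Normal): payoffs 5, 2 → best response Light.
Bailey against (Thorough, None): payoffs -6, 2 → best response Normal.
Bailey against (Thorough, Light): payoffs -8, -1 → best response Normal.
Bailey against (Thorough, Normal): payoffs -2, -3 → best response Light.
Casey against (Normal, Light): payoffs -9, 7, 6 → best response Light.
Casey against (Normal, Normal): payoffs 4, -6, 3 → best response None.
Casey against (Thorough, Light): payoffs 6, -8, 9 → best response Normal.
Casey against (Thorough, Normal): payoffs 7, 6, 5 → best response None.
Mutual best responses: (Normal, Light, Light); (Normal, Normal, None); (Thorough, Light, Normal).

(Normal, Light, Light) and (Normal, Normal, None) and (Thorough, Light, Normal)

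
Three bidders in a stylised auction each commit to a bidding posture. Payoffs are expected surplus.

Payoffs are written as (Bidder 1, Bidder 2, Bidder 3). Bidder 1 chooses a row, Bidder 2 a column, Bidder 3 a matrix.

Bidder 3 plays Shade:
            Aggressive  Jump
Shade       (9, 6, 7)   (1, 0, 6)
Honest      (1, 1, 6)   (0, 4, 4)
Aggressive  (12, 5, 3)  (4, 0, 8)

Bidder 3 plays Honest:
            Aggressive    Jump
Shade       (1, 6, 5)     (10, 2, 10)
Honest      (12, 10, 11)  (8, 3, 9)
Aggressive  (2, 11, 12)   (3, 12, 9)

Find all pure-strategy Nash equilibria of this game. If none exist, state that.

The unique pure-strategy Nash equilibrium is (Honest, Aggressive, Honest).

(Shade, Aggressive, Shade): Bidder 1 can switch to Aggressive (9 → 12). Not NE.
(Shade, Aggressive, Honest): Bidder 1 can switch to Honest (1 → 12). Not NE.
(Shade, Jump, Shade): Bidder 1 can switch to Aggressive (1 → 4). Not NE.
(Shade, Jump, Honest): Bidder 2 can switch to Aggressive (2 → 6). Not NE.
(Honest, Aggressive, Shade): Bidder 1 can switch to Shade (1 → 9). Not NE.
(Honest, Aggressive, Honest): Bidder 1 gets 12, best alternative 2; Bidder 2 gets 10, best alternative 3; Bidder 3 gets 11, best alternative 6. No profitable deviation — NE.
(Honest, Jump, Shade): Bidder 1 can switch to Shade (0 → 1). Not NE.
(Honest, Jump, Honest): Bidder 1 can switch to Shade (8 → 10). Not NE.
(Aggressive, Aggressive, Shade): Bidder 3 can switch to Honest (3 → 12). Not NE.
(The remaining 3 profiles each have a profitable deviation by the same check.)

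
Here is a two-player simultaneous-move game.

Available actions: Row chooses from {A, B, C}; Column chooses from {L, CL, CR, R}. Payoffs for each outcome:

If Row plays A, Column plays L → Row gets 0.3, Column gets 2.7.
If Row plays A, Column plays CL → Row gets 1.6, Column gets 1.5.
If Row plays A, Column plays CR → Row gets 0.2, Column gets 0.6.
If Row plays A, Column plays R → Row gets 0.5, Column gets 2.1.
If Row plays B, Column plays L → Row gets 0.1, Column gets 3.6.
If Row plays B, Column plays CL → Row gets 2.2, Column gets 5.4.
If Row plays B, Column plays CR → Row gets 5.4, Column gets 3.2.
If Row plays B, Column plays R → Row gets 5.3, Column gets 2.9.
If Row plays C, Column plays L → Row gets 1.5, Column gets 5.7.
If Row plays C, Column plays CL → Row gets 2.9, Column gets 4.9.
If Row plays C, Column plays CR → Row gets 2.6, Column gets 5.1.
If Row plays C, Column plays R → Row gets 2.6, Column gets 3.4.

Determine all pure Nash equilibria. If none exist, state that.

Row against L: payoffs 0.3, 0.1, 1.5 → best response C.
Row against CL: payoffs 1.6, 2.2, 2.9 → best response C.
Row against CR: payoffs 0.2, 5.4, 2.6 → best response B.
Row against R: payoffs 0.5, 5.3, 2.6 → best response B.
Column against A: payoffs 2.7, 1.5, 0.6, 2.1 → best response L.
Column against B: payoffs 3.6, 5.4, 3.2, 2.9 → best response CL.
Column against C: payoffs 5.7, 4.9, 5.1, 3.4 → best response L.
Mutual best responses: (C, L).

The unique pure-strategy Nash equilibrium is (C, L).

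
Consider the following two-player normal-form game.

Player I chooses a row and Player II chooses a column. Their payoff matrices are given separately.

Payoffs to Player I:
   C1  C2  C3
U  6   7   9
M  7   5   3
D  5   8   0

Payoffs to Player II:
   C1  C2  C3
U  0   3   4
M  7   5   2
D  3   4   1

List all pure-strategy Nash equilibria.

The pure Nash equilibria are (U, C3); (M, C1); (D, C2).

(U, C1): Player I can switch to M (6 → 7). Not NE.
(U, C2): Player I can switch to D (7 → 8). Not NE.
(U, C3): Player I gets 9, best alternative 3; Player II gets 4, best alternative 3. No profitable deviation — NE.
(M, C1): Player I gets 7, best alternative 6; Player II gets 7, best alternative 5. No profitable deviation — NE.
(M, C2): Player I can switch to U (5 → 7). Not NE.
(M, C3): Player I can switch to U (3 → 9). Not NE.
(D, C1): Player I can switch to U (5 → 6). Not NE.
(D, C2): Player I gets 8, best alternative 7; Player II gets 4, best alternative 3. No profitable deviation — NE.
(D, C3): Player I can switch to U (0 → 9). Not NE.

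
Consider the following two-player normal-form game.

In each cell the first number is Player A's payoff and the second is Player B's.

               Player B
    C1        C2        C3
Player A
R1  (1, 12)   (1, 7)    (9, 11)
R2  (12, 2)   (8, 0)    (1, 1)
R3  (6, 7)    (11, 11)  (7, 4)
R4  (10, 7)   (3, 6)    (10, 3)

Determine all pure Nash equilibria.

(R2, C1) and (R3, C2)

Mark each player's best response to every combination of opponents' strategies; a profile where every player is best-responding is a pure Nash equilibrium.
Player A against C1: payoffs 1, 12, 6, 10 → best response R2.
Player A against C2: payoffs 1, 8, 11, 3 → best response R3.
Player A against C3: payoffs 9, 1, 7, 10 → best response R4.
Player B against R1: payoffs 12, 7, 11 → best response C1.
Player B against R2: payoffs 2, 0, 1 → best response C1.
Player B against R3: payoffs 7, 11, 4 → best response C2.
Player B against R4: payoffs 7, 6, 3 → best response C1.
Mutual best responses: (R2, C1); (R3, C2).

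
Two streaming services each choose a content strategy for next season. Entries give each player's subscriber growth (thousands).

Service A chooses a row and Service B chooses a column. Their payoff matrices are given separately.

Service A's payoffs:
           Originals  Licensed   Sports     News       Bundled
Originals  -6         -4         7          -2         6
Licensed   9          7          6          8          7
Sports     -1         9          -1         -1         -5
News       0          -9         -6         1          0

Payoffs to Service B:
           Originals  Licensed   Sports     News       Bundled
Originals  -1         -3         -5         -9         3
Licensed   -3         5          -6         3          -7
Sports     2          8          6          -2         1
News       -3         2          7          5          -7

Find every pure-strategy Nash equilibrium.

Pure NE: (Sports, Licensed)

Service A against Originals: payoffs -6, 9, -1, 0 → best response Licensed.
Service A against Licensed: payoffs -4, 7, 9, -9 → best response Sports.
Service A against Sports: payoffs 7, 6, -1, -6 → best response Originals.
Service A against News: payoffs -2, 8, -1, 1 → best response Licensed.
Service A against Bundled: payoffs 6, 7, -5, 0 → best response Licensed.
Service B against Originals: payoffs -1, -3, -5, -9, 3 → best response Bundled.
Service B against Licensed: payoffs -3, 5, -6, 3, -7 → best response Licensed.
Service B against Sports: payoffs 2, 8, 6, -2, 1 → best response Licensed.
Service B against News: payoffs -3, 2, 7, 5, -7 → best response Sports.
Mutual best responses: (Sports, Licensed).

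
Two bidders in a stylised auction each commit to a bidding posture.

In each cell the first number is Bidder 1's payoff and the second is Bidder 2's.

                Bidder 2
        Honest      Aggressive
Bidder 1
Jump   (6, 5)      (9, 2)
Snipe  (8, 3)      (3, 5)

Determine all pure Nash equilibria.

Bidder 1 against Honest: payoffs 6, 8 → best response Snipe.
Bidder 1 against Aggressive: payoffs 9, 3 → best response Jump.
Bidder 2 against Jump: payoffs 5, 2 → best response Honest.
Bidder 2 against Snipe: payoffs 3, 5 → best response Aggressive.
No profile is a mutual best response for all players.

none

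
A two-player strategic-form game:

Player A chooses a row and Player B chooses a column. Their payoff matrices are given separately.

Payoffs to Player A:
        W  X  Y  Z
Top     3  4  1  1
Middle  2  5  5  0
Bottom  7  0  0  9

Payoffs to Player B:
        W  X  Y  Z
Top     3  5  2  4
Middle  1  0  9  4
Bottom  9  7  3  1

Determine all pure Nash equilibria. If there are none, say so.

The pure Nash equilibria are (Middle, Y) and (Bottom, W).

Player A against W: payoffs 3, 2, 7 → best response Bottom.
Player A against X: payoffs 4, 5, 0 → best response Middle.
Player A against Y: payoffs 1, 5, 0 → best response Middle.
Player A against Z: payoffs 1, 0, 9 → best response Bottom.
Player B against Top: payoffs 3, 5, 2, 4 → best response X.
Player B against Middle: payoffs 1, 0, 9, 4 → best response Y.
Player B against Bottom: payoffs 9, 7, 3, 1 → best response W.
Mutual best responses: (Middle, Y); (Bottom, W).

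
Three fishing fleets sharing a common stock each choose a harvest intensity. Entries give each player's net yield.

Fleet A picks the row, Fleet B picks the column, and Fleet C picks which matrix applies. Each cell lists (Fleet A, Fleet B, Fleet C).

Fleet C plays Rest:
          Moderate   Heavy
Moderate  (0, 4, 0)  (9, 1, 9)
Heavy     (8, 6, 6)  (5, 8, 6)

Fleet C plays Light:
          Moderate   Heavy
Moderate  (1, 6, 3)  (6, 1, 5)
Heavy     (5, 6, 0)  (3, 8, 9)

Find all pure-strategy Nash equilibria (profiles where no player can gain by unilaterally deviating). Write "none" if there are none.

none

Check each profile: it is a Nash equilibrium iff no player can strictly gain by switching unilaterally.
(Moderate, Moderate, Rest): Fleet A can switch to Heavy (0 → 8). Not NE.
(Moderate, Moderate, Light): Fleet A can switch to Heavy (1 → 5). Not NE.
(Moderate, Heavy, Rest): Fleet B can switch to Moderate (1 → 4). Not NE.
(Moderate, Heavy, Light): Fleet B can switch to Moderate (1 → 6). Not NE.
(Heavy, Moderate, Rest): Fleet B can switch to Heavy (6 → 8). Not NE.
(Heavy, Moderate, Light): Fleet B can switch to Heavy (6 → 8). Not NE.
(Heavy, Heavy, Rest): Fleet A can switch to Moderate (5 → 9). Not NE.
(Heavy, Heavy, Light): Fleet A can switch to Moderate (3 → 6). Not NE.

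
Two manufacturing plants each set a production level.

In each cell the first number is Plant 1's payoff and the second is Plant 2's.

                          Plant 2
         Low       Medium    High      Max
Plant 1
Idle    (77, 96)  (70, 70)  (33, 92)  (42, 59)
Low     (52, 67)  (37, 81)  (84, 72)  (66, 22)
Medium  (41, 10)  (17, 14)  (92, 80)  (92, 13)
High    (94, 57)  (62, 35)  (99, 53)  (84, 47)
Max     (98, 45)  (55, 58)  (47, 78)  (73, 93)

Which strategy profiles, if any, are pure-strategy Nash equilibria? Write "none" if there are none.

Plant 1 against Low: payoffs 77, 52, 41, 94, 98 → best response Max.
Plant 1 against Medium: payoffs 70, 37, 17, 62, 55 → best response Idle.
Plant 1 against High: payoffs 33, 84, 92, 99, 47 → best response High.
Plant 1 against Max: payoffs 42, 66, 92, 84, 73 → best response Medium.
Plant 2 against Idle: payoffs 96, 70, 92, 59 → best response Low.
Plant 2 against Low: payoffs 67, 81, 72, 22 → best response Medium.
Plant 2 against Medium: payoffs 10, 14, 80, 13 → best response High.
Plant 2 against High: payoffs 57, 35, 53, 47 → best response Low.
Plant 2 against Max: payoffs 45, 58, 78, 93 → best response Max.
No profile is a mutual best response for all players.

There is no pure-strategy Nash equilibrium.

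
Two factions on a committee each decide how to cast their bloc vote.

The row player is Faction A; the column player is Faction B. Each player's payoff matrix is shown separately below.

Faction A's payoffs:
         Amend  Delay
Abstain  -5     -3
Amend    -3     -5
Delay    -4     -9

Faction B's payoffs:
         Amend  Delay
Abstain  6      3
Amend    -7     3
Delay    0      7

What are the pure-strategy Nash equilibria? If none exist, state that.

(Abstain, Amend): Faction A can switch to Amend (-5 → -3). Not NE.
(Abstain, Delay): Faction B can switch to Amend (3 → 6). Not NE.
(Amend, Amend): Faction B can switch to Delay (-7 → 3). Not NE.
(Amend, Delay): Faction A can switch to Abstain (-5 → -3). Not NE.
(Delay, Amend): Faction A can switch to Amend (-4 → -3). Not NE.
(Delay, Delay): Faction A can switch to Abstain (-9 → -3). Not NE.

This game has no pure Nash equilibrium.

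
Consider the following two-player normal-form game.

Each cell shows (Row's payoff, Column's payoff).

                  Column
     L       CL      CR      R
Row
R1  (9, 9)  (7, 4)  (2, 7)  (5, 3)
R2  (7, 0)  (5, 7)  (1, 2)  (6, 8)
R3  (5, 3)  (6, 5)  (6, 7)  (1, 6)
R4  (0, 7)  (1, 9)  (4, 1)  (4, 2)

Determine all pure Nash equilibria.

Pure-strategy Nash equilibria: (R1, L) and (R2, R) and (R3, CR)

(R1, L): Row gets 9, best alternative 7; Column gets 9, best alternative 7. No profitable deviation — NE.
(R1, CL): Column can switch to L (4 → 9). Not NE.
(R1, CR): Row can switch to R3 (2 → 6). Not NE.
(R1, R): Row can switch to R2 (5 → 6). Not NE.
(R2, L): Row can switch to R1 (7 → 9). Not NE.
(R2, CL): Row can switch to R1 (5 → 7). Not NE.
(R2, CR): Row can switch to R1 (1 → 2). Not NE.
(R2, R): Row gets 6, best alternative 5; Column gets 8, best alternative 7. No profitable deviation — NE.
(R3, L): Row can switch to R1 (5 → 9). Not NE.
(R3, CL): Row can switch to R1 (6 → 7). Not NE.
(R3, CR): Row gets 6, best alternative 4; Column gets 7, best alternative 6. No profitable deviation — NE.
(R3, R): Row can switch to R1 (1 → 5). Not NE.
(R4, L): Row can switch to R1 (0 → 9). Not NE.
(R4, CL): Row can switch to R1 (1 → 7). Not NE.
(R4, CR): Row can switch to R3 (4 → 6). Not NE.
(The remaining 1 profile has a profitable deviation by the same check.)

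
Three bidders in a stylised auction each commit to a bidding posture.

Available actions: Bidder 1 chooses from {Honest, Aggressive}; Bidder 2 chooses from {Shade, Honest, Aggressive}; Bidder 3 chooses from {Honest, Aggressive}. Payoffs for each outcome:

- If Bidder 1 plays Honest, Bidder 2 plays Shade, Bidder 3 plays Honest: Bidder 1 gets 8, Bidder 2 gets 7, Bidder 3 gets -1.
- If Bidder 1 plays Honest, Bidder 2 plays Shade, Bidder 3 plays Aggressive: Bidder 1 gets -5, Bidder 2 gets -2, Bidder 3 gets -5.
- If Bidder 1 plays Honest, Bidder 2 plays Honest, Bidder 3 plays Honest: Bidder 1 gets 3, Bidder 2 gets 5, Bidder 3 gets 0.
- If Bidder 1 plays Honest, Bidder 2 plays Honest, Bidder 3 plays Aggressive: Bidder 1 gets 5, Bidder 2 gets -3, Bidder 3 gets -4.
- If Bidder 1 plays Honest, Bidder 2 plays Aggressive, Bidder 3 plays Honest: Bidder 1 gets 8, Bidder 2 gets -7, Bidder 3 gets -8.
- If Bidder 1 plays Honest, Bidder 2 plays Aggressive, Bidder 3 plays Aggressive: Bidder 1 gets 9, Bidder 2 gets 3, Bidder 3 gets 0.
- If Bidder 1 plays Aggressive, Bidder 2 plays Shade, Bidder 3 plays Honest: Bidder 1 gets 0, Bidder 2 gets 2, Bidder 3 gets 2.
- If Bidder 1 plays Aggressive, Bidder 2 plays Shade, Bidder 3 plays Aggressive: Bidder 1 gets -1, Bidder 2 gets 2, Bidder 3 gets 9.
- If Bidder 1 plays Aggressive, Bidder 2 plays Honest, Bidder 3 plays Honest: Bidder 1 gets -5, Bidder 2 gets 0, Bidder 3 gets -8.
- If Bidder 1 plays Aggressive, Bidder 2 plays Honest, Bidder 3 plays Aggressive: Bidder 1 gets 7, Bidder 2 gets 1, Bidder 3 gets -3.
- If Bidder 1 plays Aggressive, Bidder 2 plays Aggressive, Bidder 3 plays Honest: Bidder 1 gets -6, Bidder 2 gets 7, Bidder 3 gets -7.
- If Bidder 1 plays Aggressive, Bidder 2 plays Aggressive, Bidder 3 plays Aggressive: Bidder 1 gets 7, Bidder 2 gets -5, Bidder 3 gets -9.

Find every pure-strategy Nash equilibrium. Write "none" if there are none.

Mark each player's best response to every combination of opponents' strategies; a profile where every player is best-responding is a pure Nash equilibrium.
Bidder 1 against (Shade, Honest): payoffs 8, 0 → best response Honest.
Bidder 1 against (Shade, Aggressive): payoffs -5, -1 → best response Aggressive.
Bidder 1 against (Honest, Honest): payoffs 3, -5 → best response Honest.
Bidder 1 against (Honest, Aggressive): payoffs 5, 7 → best response Aggressive.
Bidder 1 against (Aggressive, Honest): payoffs 8, -6 → best response Honest.
Bidder 1 against (Aggressive, Aggressive): payoffs 9, 7 → best response Honest.
Bidder 2 against (Honest, Honest): payoffs 7, 5, -7 → best response Shade.
Bidder 2 against (Honest, Aggressive): payoffs -2, -3, 3 → best response Aggressive.
Bidder 2 against (Aggressive, Honest): payoffs 2, 0, 7 → best response Aggressive.
Bidder 2 against (Aggressive, Aggressive): payoffs 2, 1, -5 → best response Shade.
Bidder 3 against (Honest, Shade): payoffs -1, -5 → best response Honest.
Bidder 3 against (Honest, Honest): payoffs 0, -4 → best response Honest.
Bidder 3 against (Honest, Aggressive): payoffs -8, 0 → best response Aggressive.
Bidder 3 against (Aggressive, Shade): payoffs 2, 9 → best response Aggressive.
Bidder 3 against (Aggressive, Honest): payoffs -8, -3 → best response Aggressive.
Bidder 3 against (Aggressive, Aggressive): payoffs -7, -9 → best response Honest.
Mutual best responses: (Honest, Shade, Honest); (Honest, Aggressive, Aggressive); (Aggressive, Shade, Aggressive).

The pure Nash equilibria are (Honest, Shade, Honest); (Honest, Aggressive, Aggressive); (Aggressive, Shade, Aggressive).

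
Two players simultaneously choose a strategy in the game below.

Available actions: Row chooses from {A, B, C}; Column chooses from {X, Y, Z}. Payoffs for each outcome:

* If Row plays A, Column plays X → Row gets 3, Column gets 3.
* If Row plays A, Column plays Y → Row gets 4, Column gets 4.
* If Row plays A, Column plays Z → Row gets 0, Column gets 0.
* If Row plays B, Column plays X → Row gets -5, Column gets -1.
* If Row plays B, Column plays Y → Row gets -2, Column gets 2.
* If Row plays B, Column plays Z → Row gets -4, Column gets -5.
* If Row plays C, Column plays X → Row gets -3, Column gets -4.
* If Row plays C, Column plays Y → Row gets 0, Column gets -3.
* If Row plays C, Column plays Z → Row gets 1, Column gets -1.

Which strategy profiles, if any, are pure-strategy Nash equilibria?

For each player, find the best response to each opponent profile; mutual best responses are the pure NE.
Row against X: payoffs 3, -5, -3 → best response A.
Row against Y: payoffs 4, -2, 0 → best response A.
Row against Z: payoffs 0, -4, 1 → best response C.
Column against A: payoffs 3, 4, 0 → best response Y.
Column against B: payoffs -1, 2, -5 → best response Y.
Column against C: payoffs -4, -3, -1 → best response Z.
Mutual best responses: (A, Y); (C, Z).

Pure-strategy Nash equilibria: (A, Y), (C, Z)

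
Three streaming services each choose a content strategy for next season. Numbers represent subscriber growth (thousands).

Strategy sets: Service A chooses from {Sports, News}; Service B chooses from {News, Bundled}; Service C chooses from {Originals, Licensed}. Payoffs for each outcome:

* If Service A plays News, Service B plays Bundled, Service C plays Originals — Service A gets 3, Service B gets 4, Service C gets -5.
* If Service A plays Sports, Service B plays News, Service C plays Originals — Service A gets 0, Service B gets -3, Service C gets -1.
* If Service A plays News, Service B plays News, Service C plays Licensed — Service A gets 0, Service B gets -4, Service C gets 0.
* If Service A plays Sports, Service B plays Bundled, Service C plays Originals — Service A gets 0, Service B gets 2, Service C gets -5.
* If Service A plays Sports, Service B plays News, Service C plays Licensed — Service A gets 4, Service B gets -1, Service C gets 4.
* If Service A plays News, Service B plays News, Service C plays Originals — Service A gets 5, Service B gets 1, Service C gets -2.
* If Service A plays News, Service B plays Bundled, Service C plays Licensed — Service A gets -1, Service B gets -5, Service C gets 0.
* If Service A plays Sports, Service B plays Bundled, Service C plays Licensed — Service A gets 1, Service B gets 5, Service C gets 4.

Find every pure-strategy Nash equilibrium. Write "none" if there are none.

(Sports, News, Originals): Service A can switch to News (0 → 5). Not NE.
(Sports, News, Licensed): Service B can switch to Bundled (-1 → 5). Not NE.
(Sports, Bundled, Originals): Service A can switch to News (0 → 3). Not NE.
(Sports, Bundled, Licensed): Service A gets 1, best alternative -1; Service B gets 5, best alternative -1; Service C gets 4, best alternative -5. No profitable deviation — NE.
(News, News, Originals): Service B can switch to Bundled (1 → 4). Not NE.
(News, News, Licensed): Service A can switch to Sports (0 → 4). Not NE.
(News, Bundled, Originals): Service C can switch to Licensed (-5 → 0). Not NE.
(News, Bundled, Licensed): Service A can switch to Sports (-1 → 1). Not NE.

Pure NE: (Sports, Bundled, Licensed)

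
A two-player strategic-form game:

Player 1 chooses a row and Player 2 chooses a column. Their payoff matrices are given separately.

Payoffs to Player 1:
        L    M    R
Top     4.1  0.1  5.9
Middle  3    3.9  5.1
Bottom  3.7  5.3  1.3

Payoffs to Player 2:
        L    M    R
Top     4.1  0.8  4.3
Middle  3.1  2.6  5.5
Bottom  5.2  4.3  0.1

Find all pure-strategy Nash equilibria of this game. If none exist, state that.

(Top, L): Player 2 can switch to R (4.1 → 4.3). Not NE.
(Top, M): Player 1 can switch to Middle (0.1 → 3.9). Not NE.
(Top, R): Player 1 gets 5.9, best alternative 5.1; Player 2 gets 4.3, best alternative 4.1. No profitable deviation — NE.
(Middle, L): Player 1 can switch to Top (3 → 4.1). Not NE.
(Middle, M): Player 1 can switch to Bottom (3.9 → 5.3). Not NE.
(Middle, R): Player 1 can switch to Top (5.1 → 5.9). Not NE.
(Bottom, L): Player 1 can switch to Top (3.7 → 4.1). Not NE.
(Bottom, M): Player 2 can switch to L (4.3 → 5.2). Not NE.
(Bottom, R): Player 1 can switch to Top (1.3 → 5.9). Not NE.

The unique pure-strategy Nash equilibrium is (Top, R).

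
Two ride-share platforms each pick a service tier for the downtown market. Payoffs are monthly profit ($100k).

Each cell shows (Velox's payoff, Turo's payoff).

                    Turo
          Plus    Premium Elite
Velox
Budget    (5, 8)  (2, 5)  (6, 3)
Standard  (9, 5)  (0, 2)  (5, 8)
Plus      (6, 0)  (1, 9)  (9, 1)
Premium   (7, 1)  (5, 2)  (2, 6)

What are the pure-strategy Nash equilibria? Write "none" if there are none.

Velox against Plus: payoffs 5, 9, 6, 7 → best response Standard.
Velox against Premium: payoffs 2, 0, 1, 5 → best response Premium.
Velox against Elite: payoffs 6, 5, 9, 2 → best response Plus.
Turo against Budget: payoffs 8, 5, 3 → best response Plus.
Turo against Standard: payoffs 5, 2, 8 → best response Elite.
Turo against Plus: payoffs 0, 9, 1 → best response Premium.
Turo against Premium: payoffs 1, 2, 6 → best response Elite.
No profile is a mutual best response for all players.

No pure-strategy Nash equilibrium.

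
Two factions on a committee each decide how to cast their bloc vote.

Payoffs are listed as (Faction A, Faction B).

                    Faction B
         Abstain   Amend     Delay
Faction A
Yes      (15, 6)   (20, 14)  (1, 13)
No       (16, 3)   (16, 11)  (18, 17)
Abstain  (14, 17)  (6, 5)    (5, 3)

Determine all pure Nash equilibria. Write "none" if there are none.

(Yes, Amend) and (No, Delay)

Faction A against Abstain: payoffs 15, 16, 14 → best response No.
Faction A against Amend: payoffs 20, 16, 6 → best response Yes.
Faction A against Delay: payoffs 1, 18, 5 → best response No.
Faction B against Yes: payoffs 6, 14, 13 → best response Amend.
Faction B against No: payoffs 3, 11, 17 → best response Delay.
Faction B against Abstain: payoffs 17, 5, 3 → best response Abstain.
Mutual best responses: (Yes, Amend); (No, Delay).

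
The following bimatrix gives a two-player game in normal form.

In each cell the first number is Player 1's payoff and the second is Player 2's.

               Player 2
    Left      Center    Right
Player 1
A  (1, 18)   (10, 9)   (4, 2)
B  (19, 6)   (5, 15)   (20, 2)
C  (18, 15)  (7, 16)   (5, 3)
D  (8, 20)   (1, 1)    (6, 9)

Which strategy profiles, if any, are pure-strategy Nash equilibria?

none

Check each profile: it is a Nash equilibrium iff no player can strictly gain by switching unilaterally.
(A, Left): Player 1 can switch to B (1 → 19). Not NE.
(A, Center): Player 2 can switch to Left (9 → 18). Not NE.
(A, Right): Player 1 can switch to B (4 → 20). Not NE.
(B, Left): Player 2 can switch to Center (6 → 15). Not NE.
(B, Center): Player 1 can switch to A (5 → 10). Not NE.
(B, Right): Player 2 can switch to Left (2 → 6). Not NE.
(The remaining 6 profiles each have a profitable deviation by the same check.)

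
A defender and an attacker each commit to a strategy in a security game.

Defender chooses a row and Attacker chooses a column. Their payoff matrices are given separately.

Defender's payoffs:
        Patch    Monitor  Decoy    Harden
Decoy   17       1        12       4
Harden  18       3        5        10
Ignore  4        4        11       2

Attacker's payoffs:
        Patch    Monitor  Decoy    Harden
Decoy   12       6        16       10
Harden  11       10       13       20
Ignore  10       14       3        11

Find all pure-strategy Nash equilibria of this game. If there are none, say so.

Pure-strategy Nash equilibria: (Decoy, Decoy) and (Harden, Harden) and (Ignore, Monitor)

Mark each player's best response to every combination of opponents' strategies; a profile where every player is best-responding is a pure Nash equilibrium.
Defender against Patch: payoffs 17, 18, 4 → best response Harden.
Defender against Monitor: payoffs 1, 3, 4 → best response Ignore.
Defender against Decoy: payoffs 12, 5, 11 → best response Decoy.
Defender against Harden: payoffs 4, 10, 2 → best response Harden.
Attacker against Decoy: payoffs 12, 6, 16, 10 → best response Decoy.
Attacker against Harden: payoffs 11, 10, 13, 20 → best response Harden.
Attacker against Ignore: payoffs 10, 14, 3, 11 → best response Monitor.
Mutual best responses: (Decoy, Decoy); (Harden, Harden); (Ignore, Monitor).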